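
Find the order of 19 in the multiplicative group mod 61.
30

61 is prime, so ord(19) divides φ(61) = 60.
Divisors of 60: 1, 2, 3, 4, 5, 6, 10, 12, 15, 20, 30, 60.
Repeated squaring: 19^1 ≡ 19, 19^2 ≡ 56, 19^4 ≡ 25, 19^8 ≡ 15, 19^16 ≡ 42, 19^32 ≡ 56 (mod 61).
Test 19^d mod 61 for each divisor d in increasing order:
19^1 ≡ 19
19^2 ≡ 56
19^3 = 19^2·19^1 ≡ 27
19^4 ≡ 25
19^5 = 19^4·19^1 ≡ 48
19^6 = 19^4·19^2 ≡ 58
19^10 = 19^8·19^2 ≡ 47
19^12 = 19^8·19^4 ≡ 9
19^15 = 19^8·19^4·19^2·19^1 ≡ 60
19^20 = 19^16·19^4 ≡ 13
19^30 = 19^16·19^8·19^4·19^2 ≡ 1  ← first divisor giving 1
The order is 30.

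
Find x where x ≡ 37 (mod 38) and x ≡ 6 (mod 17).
227

Using Chinese Remainder Theorem:
M = 38 × 17 = 646
M1 = 17, M2 = 38
y1 = 17^(-1) mod 38 = 9
y2 = 38^(-1) mod 17 = 13
x = (37×17×9 + 6×38×13) mod 646 = 227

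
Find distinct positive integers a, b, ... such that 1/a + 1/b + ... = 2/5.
1/3 + 1/15

Greedy algorithm:
2/5: ceiling(5/2) = 3, use 1/3
1/15: ceiling(15/1) = 15, use 1/15
Result: 2/5 = 1/3 + 1/15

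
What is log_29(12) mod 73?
50

Baby-step giant-step with step n = ⌈√73⌉ = 9.
Baby steps 29^j mod 73 (j:value) for j=0..8: 0:1, 1:29, 2:38, 3:7, 4:57, 5:47, 6:49, 7:34, 8:37.
Giant-step multiplier: 29^(-9) ≡ 29^(72-9) = 29^63 ≡ 63 (mod 73).
Giant steps γ_i = 12·63^i mod 73: γ_0=12, γ_1=26, γ_2=32, γ_3=45, γ_4=61, γ_5=47 (in table at j=5).
x = i·n + j = 5·9 + 5 = 50.
Check: 29^50 ≡ 12 (mod 73).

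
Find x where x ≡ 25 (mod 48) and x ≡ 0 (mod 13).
169

Using Chinese Remainder Theorem:
M = 48 × 13 = 624
M1 = 13, M2 = 48
y1 = 13^(-1) mod 48 = 37
y2 = 48^(-1) mod 13 = 3
x = (25×13×37 + 0×48×3) mod 624 = 169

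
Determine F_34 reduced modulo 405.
82

Matrix identity: Q^n = [[F_(n+1), F_n], [F_n, F_(n-1)]] with Q = [[1,1],[1,0]].
n = 34 = 100010₂. Square-and-multiply, entries mod 405:
Q^1 = [[1,1],[1,0]]
Q^2 = (Q^1)² = [[2,1],[1,1]]
Q^4 = (Q^2)² = [[5,3],[3,2]]
Q^8 = (Q^4)² = [[34,21],[21,13]]
Q^17 = (Q^8)²·Q = [[154,382],[382,177]]
Q^34 = (Q^17)² = [[350,82],[82,268]]
F_34 mod 405 = Q^34[0][1] = 82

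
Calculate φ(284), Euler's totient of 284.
140

284 = 2^2 × 71
φ(n) = n × ∏(1 - 1/p) for each prime p dividing n
φ(284) = 284 × (1 - 1/2) × (1 - 1/71) = 140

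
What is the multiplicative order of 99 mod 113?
28

113 is prime, so ord(99) divides φ(113) = 112.
Divisors of 112: 1, 2, 4, 7, 8, 14, 16, 28, 56, 112.
Repeated squaring: 99^1 ≡ 99, 99^2 ≡ 83, 99^4 ≡ 109, 99^8 ≡ 16, 99^16 ≡ 30, 99^32 ≡ 109, 99^64 ≡ 16 (mod 113).
Test 99^d mod 113 for each divisor d in increasing order:
99^1 ≡ 99
99^2 ≡ 83
99^4 ≡ 109
99^7 = 99^4·99^2·99^1 ≡ 15
99^8 ≡ 16
99^14 = 99^8·99^4·99^2 ≡ 112
99^16 ≡ 30
99^28 = 99^16·99^8·99^4 ≡ 1  ← first divisor giving 1
The order is 28.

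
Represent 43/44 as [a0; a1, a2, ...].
[0; 1, 43]

Euclidean algorithm steps:
43 = 0 × 44 + 43
44 = 1 × 43 + 1
43 = 43 × 1 + 0
Continued fraction: [0; 1, 43]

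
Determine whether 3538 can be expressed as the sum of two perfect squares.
17² + 57² (a=17, b=57)

Factorization: 3538 = 2 × 29 × 61
By Fermat: n is sum of two squares iff every prime p ≡ 3 (mod 4) appears to even power.
All primes ≡ 3 (mod 4) appear to even power.
Search a = 0, 1, 2, … for 3538 - a² a perfect square: first hit at a = 17: 3538 - 289 = 3249 = 57².
3538 = 17² + 57² = 289 + 3249 ✓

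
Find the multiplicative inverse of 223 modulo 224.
223

gcd(223, 224) = 1, so the inverse exists.
Extended Euclidean algorithm on (224, 223):
224 = 1 × 223 + 1  ⟹  1 = (1)·224 + (-1)·223
So (-1)·223 ≡ 1 (mod 224), i.e. 223^(-1) ≡ -1 ≡ 223 (mod 224).
Check: 223 × 223 = 49729 ≡ 1 (mod 224)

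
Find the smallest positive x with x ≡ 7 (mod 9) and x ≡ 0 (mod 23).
115

Using Chinese Remainder Theorem:
M = 9 × 23 = 207
M1 = 23, M2 = 9
y1 = 23^(-1) mod 9 = 2
y2 = 9^(-1) mod 23 = 18
x = (7×23×2 + 0×9×18) mod 207 = 115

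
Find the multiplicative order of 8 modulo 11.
10

11 is prime, so ord(8) divides φ(11) = 10.
Divisors of 10: 1, 2, 5, 10.
Repeated squaring: 8^1 ≡ 8, 8^2 ≡ 9, 8^4 ≡ 4, 8^8 ≡ 5 (mod 11).
Test 8^d mod 11 for each divisor d in increasing order:
8^1 ≡ 8
8^2 ≡ 9
8^5 = 8^4·8^1 ≡ 10
8^10 = 8^8·8^2 ≡ 1  ← first divisor giving 1
The order is 10.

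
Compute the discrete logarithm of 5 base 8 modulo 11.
8

Baby-step giant-step with step n = ⌈√11⌉ = 4.
Baby steps 8^j mod 11 (j:value) for j=0..3: 0:1, 1:8, 2:9, 3:6.
Giant-step multiplier: 8^(-4) ≡ 8^(10-4) = 8^6 ≡ 3 (mod 11).
Giant steps γ_i = 5·3^i mod 11: γ_0=5, γ_1=4, γ_2=1 (in table at j=0).
x = i·n + j = 2·4 + 0 = 8.
Check: 8^8 ≡ 5 (mod 11).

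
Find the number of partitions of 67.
2679689

p(n) counts ways to write n as a sum of positive integers (order ignored).
Euler's pentagonal recurrence: p(k) = p(k-1) + p(k-2) - p(k-5) - p(k-7) + p(k-12) + p(k-15) - ... (offsets j(3j∓1)/2, signs ++--, p(0)=1, p(<0)=0).
DP table for k = 0..66: p(0)=1, p(1)=1, p(2)=2, p(3)=3, p(4)=5, p(5)=7, p(6)=11, p(7)=15, p(8)=22, p(9)=30, p(10)=42, p(11)=56, p(12)=77, p(13)=101, p(14)=135, p(15)=176, p(16)=231, p(17)=297, p(18)=385, p(19)=490, p(20)=627, p(21)=792, p(22)=1002, p(23)=1255, p(24)=1575, p(25)=1958, p(26)=2436, p(27)=3010, p(28)=3718, p(29)=4565, p(30)=5604, p(31)=6842, p(32)=8349, p(33)=10143, p(34)=12310, p(35)=14883, p(36)=17977, p(37)=21637, p(38)=26015, p(39)=31185, p(40)=37338, p(41)=44583, p(42)=53174, p(43)=63261, p(44)=75175, p(45)=89134, p(46)=105558, p(47)=124754, p(48)=147273, p(49)=173525, p(50)=204226, p(51)=239943, p(52)=281589, p(53)=329931, p(54)=386155, p(55)=451276, p(56)=526823, p(57)=614154, p(58)=715220, p(59)=831820, p(60)=966467, p(61)=1121505, p(62)=1300156, p(63)=1505499, p(64)=1741630, p(65)=2012558, p(66)=2323520.
Final step: p(67) = p(66) + p(65) - p(62) - p(60) + p(55) + p(52) - p(45) - p(41) + p(32) + p(27) - p(16) - p(10)
= 2323520 + 2012558 - 1300156 - 966467 + 451276 + 281589 - 89134 - 44583 + 8349 + 3010 - 231 - 42
= 2679689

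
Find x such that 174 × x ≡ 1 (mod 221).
47

gcd(174, 221) = 1, so the inverse exists.
Extended Euclidean algorithm on (221, 174):
221 = 1 × 174 + 47  ⟹  47 = (1)·221 + (-1)·174
174 = 3 × 47 + 33  ⟹  33 = (-3)·221 + (4)·174
47 = 1 × 33 + 14  ⟹  14 = (4)·221 + (-5)·174
33 = 2 × 14 + 5  ⟹  5 = (-11)·221 + (14)·174
14 = 2 × 5 + 4  ⟹  4 = (26)·221 + (-33)·174
5 = 1 × 4 + 1  ⟹  1 = (-37)·221 + (47)·174
So (47)·174 ≡ 1 (mod 221), i.e. 174^(-1) ≡ 47 (mod 221).
Check: 174 × 47 = 8178 ≡ 1 (mod 221)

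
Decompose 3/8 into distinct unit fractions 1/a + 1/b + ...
1/3 + 1/24

Greedy algorithm:
3/8: ceiling(8/3) = 3, use 1/3
1/24: ceiling(24/1) = 24, use 1/24
Result: 3/8 = 1/3 + 1/24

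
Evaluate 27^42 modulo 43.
1

Repeated squaring. Binary of 42 = 101010.
27^1 ≡ 27 (mod 43); 27^2 ≡ 41 (mod 43); 27^4 ≡ 4 (mod 43); 27^8 ≡ 16 (mod 43); 27^16 ≡ 41 (mod 43); 27^32 ≡ 4 (mod 43)
27^42 = 27^2 × 27^8 × 27^32 ≡ 1 (mod 43)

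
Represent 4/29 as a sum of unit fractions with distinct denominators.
1/8 + 1/78 + 1/9048

Greedy algorithm:
4/29: ceiling(29/4) = 8, use 1/8
3/232: ceiling(232/3) = 78, use 1/78
1/9048: ceiling(9048/1) = 9048, use 1/9048
Result: 4/29 = 1/8 + 1/78 + 1/9048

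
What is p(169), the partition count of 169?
250438925115

p(n) counts ways to write n as a sum of positive integers (order ignored).
Euler's pentagonal recurrence: p(k) = p(k-1) + p(k-2) - p(k-5) - p(k-7) + p(k-12) + p(k-15) - ... (offsets j(3j∓1)/2, signs ++--, p(0)=1, p(<0)=0).
DP table for k = 0..168: p(0)=1, p(1)=1, p(2)=2, p(3)=3, p(4)=5, p(5)=7, p(6)=11, p(7)=15, p(8)=22, p(9)=30, p(10)=42, p(11)=56, p(12)=77, p(13)=101, p(14)=135, p(15)=176, p(16)=231, p(17)=297, p(18)=385, p(19)=490, p(20)=627, p(21)=792, p(22)=1002, p(23)=1255, p(24)=1575, p(25)=1958, p(26)=2436, p(27)=3010, p(28)=3718, p(29)=4565, p(30)=5604, p(31)=6842, p(32)=8349, p(33)=10143, p(34)=12310, p(35)=14883, p(36)=17977, p(37)=21637, p(38)=26015, p(39)=31185, p(40)=37338, p(41)=44583, p(42)=53174, p(43)=63261, p(44)=75175, p(45)=89134, p(46)=105558, p(47)=124754, p(48)=147273, p(49)=173525, p(50)=204226, p(51)=239943, p(52)=281589, p(53)=329931, p(54)=386155, p(55)=451276, p(56)=526823, p(57)=614154, p(58)=715220, p(59)=831820, p(60)=966467, p(61)=1121505, p(62)=1300156, p(63)=1505499, p(64)=1741630, p(65)=2012558, p(66)=2323520, p(67)=2679689, p(68)=3087735, p(69)=3554345, p(70)=4087968, p(71)=4697205, p(72)=5392783, p(73)=6185689, p(74)=7089500, p(75)=8118264, p(76)=9289091, p(77)=10619863, p(78)=12132164, p(79)=13848650, p(80)=15796476, p(81)=18004327, p(82)=20506255, p(83)=23338469, p(84)=26543660, p(85)=30167357, p(86)=34262962, p(87)=38887673, p(88)=44108109, p(89)=49995925, p(90)=56634173, p(91)=64112359, p(92)=72533807, p(93)=82010177, p(94)=92669720, p(95)=104651419, p(96)=118114304, p(97)=133230930, p(98)=150198136, p(99)=169229875, p(100)=190569292, p(101)=214481126, p(102)=241265379, p(103)=271248950, p(104)=304801365, p(105)=342325709, p(106)=384276336, p(107)=431149389, p(108)=483502844, p(109)=541946240, p(110)=607163746, p(111)=679903203, p(112)=761002156, p(113)=851376628, p(114)=952050665, p(115)=1064144451, p(116)=1188908248, p(117)=1327710076, p(118)=1482074143, p(119)=1653668665, p(120)=1844349560, p(121)=2056148051, p(122)=2291320912, p(123)=2552338241, p(124)=2841940500, p(125)=3163127352, p(126)=3519222692, p(127)=3913864295, p(128)=4351078600, p(129)=4835271870, p(130)=5371315400, p(131)=5964539504, p(132)=6620830889, p(133)=7346629512, p(134)=8149040695, p(135)=9035836076, p(136)=10015581680, p(137)=11097645016, p(138)=12292341831, p(139)=13610949895, p(140)=15065878135, p(141)=16670689208, p(142)=18440293320, p(143)=20390982757, p(144)=22540654445, p(145)=24908858009, p(146)=27517052599, p(147)=30388671978, p(148)=33549419497, p(149)=37027355200, p(150)=40853235313, p(151)=45060624582, p(152)=49686288421, p(153)=54770336324, p(154)=60356673280, p(155)=66493182097, p(156)=73232243759, p(157)=80630964769, p(158)=88751778802, p(159)=97662728555, p(160)=107438159466, p(161)=118159068427, p(162)=129913904637, p(163)=142798995930, p(164)=156919475295, p(165)=172389800255, p(166)=189334822579, p(167)=207890420102, p(168)=228204732751.
Final step: p(169) = p(168) + p(167) - p(164) - p(162) + p(157) + p(154) - p(147) - p(143) + p(134) + p(129) - p(118) - p(112) + p(99) + p(92) - p(77) - p(69) + p(52) + p(43) - p(24) - p(14)
= 228204732751 + 207890420102 - 156919475295 - 129913904637 + 80630964769 + 60356673280 - 30388671978 - 20390982757 + 8149040695 + 4835271870 - 1482074143 - 761002156 + 169229875 + 72533807 - 10619863 - 3554345 + 281589 + 63261 - 1575 - 135
= 250438925115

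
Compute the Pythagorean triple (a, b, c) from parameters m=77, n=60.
(2329, 9240, 9529)

Euclid's formula: a = m² - n², b = 2mn, c = m² + n²
m = 77, n = 60
a = 77² - 60² = 5929 - 3600 = 2329
b = 2 × 77 × 60 = 9240
c = 77² + 60² = 5929 + 3600 = 9529
Verification: 2329² + 9240² = 5424241 + 85377600 = 90801841 = 9529² ✓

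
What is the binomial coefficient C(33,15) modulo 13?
3

Using Lucas' theorem:
Write n=33 and k=15 in base 13:
n in base 13: [2, 7]
k in base 13: [1, 2]
C(33,15) mod 13 = ∏ C(n_i, k_i) mod 13
Digit binomials (mod 13): C(2,1) = 2; C(7,2) = 21 ≡ 8
Product: 2 × 8 = 16 ≡ 3 (mod 13)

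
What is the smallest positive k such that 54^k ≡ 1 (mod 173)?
86

173 is prime, so ord(54) divides φ(173) = 172.
Divisors of 172: 1, 2, 4, 43, 86, 172.
Repeated squaring: 54^1 ≡ 54, 54^2 ≡ 148, 54^4 ≡ 106, 54^8 ≡ 164, 54^16 ≡ 81, 54^32 ≡ 160, 54^64 ≡ 169, 54^128 ≡ 16 (mod 173).
Test 54^d mod 173 for each divisor d in increasing order:
54^1 ≡ 54
54^2 ≡ 148
54^4 ≡ 106
54^43 = 54^32·54^8·54^2·54^1 ≡ 172
54^86 = 54^64·54^16·54^4·54^2 ≡ 1  ← first divisor giving 1
The order is 86.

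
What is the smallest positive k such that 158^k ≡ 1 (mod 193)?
64

193 is prime, so ord(158) divides φ(193) = 192.
Divisors of 192: 1, 2, 3, 4, 6, 8, 12, 16, 24, 32, 48, 64, 96, 192.
Repeated squaring: 158^1 ≡ 158, 158^2 ≡ 67, 158^4 ≡ 50, 158^8 ≡ 184, 158^16 ≡ 81, 158^32 ≡ 192, 158^64 ≡ 1, 158^128 ≡ 1 (mod 193).
Test 158^d mod 193 for each divisor d in increasing order:
158^1 ≡ 158
158^2 ≡ 67
158^3 = 158^2·158^1 ≡ 164
158^4 ≡ 50
158^6 = 158^4·158^2 ≡ 69
158^8 ≡ 184
158^12 = 158^8·158^4 ≡ 129
158^16 ≡ 81
158^24 = 158^16·158^8 ≡ 43
158^32 ≡ 192
158^48 = 158^32·158^16 ≡ 112
158^64 ≡ 1  ← first divisor giving 1
The order is 64.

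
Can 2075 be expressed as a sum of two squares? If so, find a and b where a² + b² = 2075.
Not possible

Factorization: 2075 = 5^2 × 83
By Fermat: n is sum of two squares iff every prime p ≡ 3 (mod 4) appears to even power.
Prime(s) ≡ 3 (mod 4) with odd exponent: [(83, 1)]
Therefore 2075 cannot be expressed as a² + b².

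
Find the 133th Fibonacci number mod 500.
53

Matrix identity: Q^n = [[F_(n+1), F_n], [F_n, F_(n-1)]] with Q = [[1,1],[1,0]].
n = 133 = 10000101₂. Square-and-multiply, entries mod 500:
Q^1 = [[1,1],[1,0]]
Q^2 = (Q^1)² = [[2,1],[1,1]]
Q^4 = (Q^2)² = [[5,3],[3,2]]
Q^8 = (Q^4)² = [[34,21],[21,13]]
Q^16 = (Q^8)² = [[97,487],[487,110]]
Q^33 = (Q^16)²·Q = [[387,78],[78,309]]
Q^66 = (Q^33)² = [[353,288],[288,65]]
Q^133 = (Q^66)²·Q = [[437,53],[53,384]]
F_133 mod 500 = Q^133[0][1] = 53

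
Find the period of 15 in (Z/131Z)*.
65

131 is prime, so ord(15) divides φ(131) = 130.
Divisors of 130: 1, 2, 5, 10, 13, 26, 65, 130.
Repeated squaring: 15^1 ≡ 15, 15^2 ≡ 94, 15^4 ≡ 59, 15^8 ≡ 75, 15^16 ≡ 123, 15^32 ≡ 64, 15^64 ≡ 35, 15^128 ≡ 46 (mod 131).
Test 15^d mod 131 for each divisor d in increasing order:
15^1 ≡ 15
15^2 ≡ 94
15^5 = 15^4·15^1 ≡ 99
15^10 = 15^8·15^2 ≡ 107
15^13 = 15^8·15^4·15^1 ≡ 89
15^26 = 15^16·15^8·15^2 ≡ 61
15^65 = 15^64·15^1 ≡ 1  ← first divisor giving 1
The order is 65.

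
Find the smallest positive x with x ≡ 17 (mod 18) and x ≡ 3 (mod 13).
107

Using Chinese Remainder Theorem:
M = 18 × 13 = 234
M1 = 13, M2 = 18
y1 = 13^(-1) mod 18 = 7
y2 = 18^(-1) mod 13 = 8
x = (17×13×7 + 3×18×8) mod 234 = 107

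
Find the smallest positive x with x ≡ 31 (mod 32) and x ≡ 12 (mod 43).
1087

Using Chinese Remainder Theorem:
M = 32 × 43 = 1376
M1 = 43, M2 = 32
y1 = 43^(-1) mod 32 = 3
y2 = 32^(-1) mod 43 = 39
x = (31×43×3 + 12×32×39) mod 1376 = 1087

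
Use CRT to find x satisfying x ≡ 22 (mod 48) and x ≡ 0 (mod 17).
646

Using Chinese Remainder Theorem:
M = 48 × 17 = 816
M1 = 17, M2 = 48
y1 = 17^(-1) mod 48 = 17
y2 = 48^(-1) mod 17 = 11
x = (22×17×17 + 0×48×11) mod 816 = 646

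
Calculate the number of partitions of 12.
77

p(n) counts ways to write n as a sum of positive integers (order ignored).
Euler's pentagonal recurrence: p(k) = p(k-1) + p(k-2) - p(k-5) - p(k-7) + p(k-12) + p(k-15) - ... (offsets j(3j∓1)/2, signs ++--, p(0)=1, p(<0)=0).
DP table for k = 0..11: p(0)=1, p(1)=1, p(2)=2, p(3)=3, p(4)=5, p(5)=7, p(6)=11, p(7)=15, p(8)=22, p(9)=30, p(10)=42, p(11)=56.
Final step: p(12) = p(11) + p(10) - p(7) - p(5) + p(0)
= 56 + 42 - 15 - 7 + 1
= 77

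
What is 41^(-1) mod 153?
56

gcd(41, 153) = 1, so the inverse exists.
Extended Euclidean algorithm on (153, 41):
153 = 3 × 41 + 30  ⟹  30 = (1)·153 + (-3)·41
41 = 1 × 30 + 11  ⟹  11 = (-1)·153 + (4)·41
30 = 2 × 11 + 8  ⟹  8 = (3)·153 + (-11)·41
11 = 1 × 8 + 3  ⟹  3 = (-4)·153 + (15)·41
8 = 2 × 3 + 2  ⟹  2 = (11)·153 + (-41)·41
3 = 1 × 2 + 1  ⟹  1 = (-15)·153 + (56)·41
So (56)·41 ≡ 1 (mod 153), i.e. 41^(-1) ≡ 56 (mod 153).
Check: 41 × 56 = 2296 ≡ 1 (mod 153)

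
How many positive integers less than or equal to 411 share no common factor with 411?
272

411 = 3 × 137
φ(n) = n × ∏(1 - 1/p) for each prime p dividing n
φ(411) = 411 × (1 - 1/3) × (1 - 1/137) = 272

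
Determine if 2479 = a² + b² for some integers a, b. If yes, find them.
Not possible

Factorization: 2479 = 37 × 67
By Fermat: n is sum of two squares iff every prime p ≡ 3 (mod 4) appears to even power.
Prime(s) ≡ 3 (mod 4) with odd exponent: [(67, 1)]
Therefore 2479 cannot be expressed as a² + b².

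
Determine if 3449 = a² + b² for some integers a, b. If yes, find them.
40² + 43² (a=40, b=43)

Factorization: 3449 = 3449
By Fermat: n is sum of two squares iff every prime p ≡ 3 (mod 4) appears to even power.
All primes ≡ 3 (mod 4) appear to even power.
Search a = 0, 1, 2, … for 3449 - a² a perfect square: first hit at a = 40: 3449 - 1600 = 1849 = 43².
3449 = 40² + 43² = 1600 + 1849 ✓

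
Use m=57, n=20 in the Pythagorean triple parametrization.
(2849, 2280, 3649)

Euclid's formula: a = m² - n², b = 2mn, c = m² + n²
m = 57, n = 20
a = 57² - 20² = 3249 - 400 = 2849
b = 2 × 57 × 20 = 2280
c = 57² + 20² = 3249 + 400 = 3649
Verification: 2849² + 2280² = 8116801 + 5198400 = 13315201 = 3649² ✓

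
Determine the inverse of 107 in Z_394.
313

gcd(107, 394) = 1, so the inverse exists.
Extended Euclidean algorithm on (394, 107):
394 = 3 × 107 + 73  ⟹  73 = (1)·394 + (-3)·107
107 = 1 × 73 + 34  ⟹  34 = (-1)·394 + (4)·107
73 = 2 × 34 + 5  ⟹  5 = (3)·394 + (-11)·107
34 = 6 × 5 + 4  ⟹  4 = (-19)·394 + (70)·107
5 = 1 × 4 + 1  ⟹  1 = (22)·394 + (-81)·107
So (-81)·107 ≡ 1 (mod 394), i.e. 107^(-1) ≡ -81 ≡ 313 (mod 394).
Check: 107 × 313 = 33491 ≡ 1 (mod 394)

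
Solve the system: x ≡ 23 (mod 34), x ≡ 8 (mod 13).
125

Using Chinese Remainder Theorem:
M = 34 × 13 = 442
M1 = 13, M2 = 34
y1 = 13^(-1) mod 34 = 21
y2 = 34^(-1) mod 13 = 5
x = (23×13×21 + 8×34×5) mod 442 = 125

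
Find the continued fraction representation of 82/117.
[0; 1, 2, 2, 1, 11]

Euclidean algorithm steps:
82 = 0 × 117 + 82
117 = 1 × 82 + 35
82 = 2 × 35 + 12
35 = 2 × 12 + 11
12 = 1 × 11 + 1
11 = 11 × 1 + 0
Continued fraction: [0; 1, 2, 2, 1, 11]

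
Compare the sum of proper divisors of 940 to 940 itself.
abundant

Proper divisors of 940: sum = 1 + 2 + 4 + 5 + 10 + 20 + 47 + 94 + 188 + 235 + 470 = 1076
Since 1076 > 940, 940 is abundant.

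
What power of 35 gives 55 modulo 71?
31

Baby-step giant-step with step n = ⌈√71⌉ = 9.
Baby steps 35^j mod 71 (j:value) for j=0..8: 0:1, 1:35, 2:18, 3:62, 4:40, 5:51, 6:10, 7:66, 8:38.
Giant-step multiplier: 35^(-9) ≡ 35^(70-9) = 35^61 ≡ 56 (mod 71).
Giant steps γ_i = 55·56^i mod 71: γ_0=55, γ_1=27, γ_2=21, γ_3=40 (in table at j=4).
x = i·n + j = 3·9 + 4 = 31.
Check: 35^31 ≡ 55 (mod 71).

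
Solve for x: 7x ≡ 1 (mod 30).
13

gcd(7, 30) = 1, so the inverse exists.
Extended Euclidean algorithm on (30, 7):
30 = 4 × 7 + 2  ⟹  2 = (1)·30 + (-4)·7
7 = 3 × 2 + 1  ⟹  1 = (-3)·30 + (13)·7
So (13)·7 ≡ 1 (mod 30), i.e. 7^(-1) ≡ 13 (mod 30).
Check: 7 × 13 = 91 ≡ 1 (mod 30)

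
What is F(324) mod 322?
178

Matrix identity: Q^n = [[F_(n+1), F_n], [F_n, F_(n-1)]] with Q = [[1,1],[1,0]].
n = 324 = 101000100₂. Square-and-multiply, entries mod 322:
Q^1 = [[1,1],[1,0]]
Q^2 = (Q^1)² = [[2,1],[1,1]]
Q^5 = (Q^2)²·Q = [[8,5],[5,3]]
Q^10 = (Q^5)² = [[89,55],[55,34]]
Q^20 = (Q^10)² = [[320,3],[3,317]]
Q^40 = (Q^20)² = [[13,301],[301,34]]
Q^81 = (Q^40)²·Q = [[267,288],[288,301]]
Q^162 = (Q^81)² = [[317,8],[8,309]]
Q^324 = (Q^162)² = [[89,178],[178,233]]
F_324 mod 322 = Q^324[0][1] = 178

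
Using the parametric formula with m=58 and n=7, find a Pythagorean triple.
(3315, 812, 3413)

Euclid's formula: a = m² - n², b = 2mn, c = m² + n²
m = 58, n = 7
a = 58² - 7² = 3364 - 49 = 3315
b = 2 × 58 × 7 = 812
c = 58² + 7² = 3364 + 49 = 3413
Verification: 3315² + 812² = 10989225 + 659344 = 11648569 = 3413² ✓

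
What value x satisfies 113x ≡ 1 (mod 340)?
337

gcd(113, 340) = 1, so the inverse exists.
Extended Euclidean algorithm on (340, 113):
340 = 3 × 113 + 1  ⟹  1 = (1)·340 + (-3)·113
So (-3)·113 ≡ 1 (mod 340), i.e. 113^(-1) ≡ -3 ≡ 337 (mod 340).
Check: 113 × 337 = 38081 ≡ 1 (mod 340)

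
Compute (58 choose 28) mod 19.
0

Using Lucas' theorem:
Write n=58 and k=28 in base 19:
n in base 19: [3, 1]
k in base 19: [1, 9]
C(58,28) mod 19 = ∏ C(n_i, k_i) mod 19
Digit binomials (mod 19): C(3,1) = 3; C(1,9) = 0 (k_i > n_i)
Product: 3 × 0 = 0 ≡ 0 (mod 19)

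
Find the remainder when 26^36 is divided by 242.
158

Repeated squaring. Binary of 36 = 100100.
26^1 ≡ 26 (mod 242); 26^2 ≡ 192 (mod 242); 26^4 ≡ 80 (mod 242); 26^8 ≡ 108 (mod 242); 26^16 ≡ 48 (mod 242); 26^32 ≡ 126 (mod 242)
26^36 = 26^4 × 26^32 ≡ 158 (mod 242)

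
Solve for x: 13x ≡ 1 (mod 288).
133

gcd(13, 288) = 1, so the inverse exists.
Extended Euclidean algorithm on (288, 13):
288 = 22 × 13 + 2  ⟹  2 = (1)·288 + (-22)·13
13 = 6 × 2 + 1  ⟹  1 = (-6)·288 + (133)·13
So (133)·13 ≡ 1 (mod 288), i.e. 13^(-1) ≡ 133 (mod 288).
Check: 13 × 133 = 1729 ≡ 1 (mod 288)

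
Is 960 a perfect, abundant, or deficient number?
abundant

Proper divisors of 960: sum = 1 + 2 + 3 + 4 + 5 + 6 + 8 + 10 + ... + 192 + 240 + 320 + 480 (27 divisors) = 2088
Since 2088 > 960, 960 is abundant.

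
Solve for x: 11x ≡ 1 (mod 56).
51

gcd(11, 56) = 1, so the inverse exists.
Extended Euclidean algorithm on (56, 11):
56 = 5 × 11 + 1  ⟹  1 = (1)·56 + (-5)·11
So (-5)·11 ≡ 1 (mod 56), i.e. 11^(-1) ≡ -5 ≡ 51 (mod 56).
Check: 11 × 51 = 561 ≡ 1 (mod 56)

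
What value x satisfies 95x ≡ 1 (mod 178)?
15

gcd(95, 178) = 1, so the inverse exists.
Extended Euclidean algorithm on (178, 95):
178 = 1 × 95 + 83  ⟹  83 = (1)·178 + (-1)·95
95 = 1 × 83 + 12  ⟹  12 = (-1)·178 + (2)·95
83 = 6 × 12 + 11  ⟹  11 = (7)·178 + (-13)·95
12 = 1 × 11 + 1  ⟹  1 = (-8)·178 + (15)·95
So (15)·95 ≡ 1 (mod 178), i.e. 95^(-1) ≡ 15 (mod 178).
Check: 95 × 15 = 1425 ≡ 1 (mod 178)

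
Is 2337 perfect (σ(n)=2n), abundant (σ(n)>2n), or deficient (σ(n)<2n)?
deficient

Proper divisors of 2337: sum = 1 + 3 + 19 + 41 + 57 + 123 + 779 = 1023
Since 1023 < 2337, 2337 is deficient.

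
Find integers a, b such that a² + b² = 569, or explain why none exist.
13² + 20² (a=13, b=20)

Factorization: 569 = 569
By Fermat: n is sum of two squares iff every prime p ≡ 3 (mod 4) appears to even power.
All primes ≡ 3 (mod 4) appear to even power.
Search a = 0, 1, 2, … for 569 - a² a perfect square: first hit at a = 13: 569 - 169 = 400 = 20².
569 = 13² + 20² = 169 + 400 ✓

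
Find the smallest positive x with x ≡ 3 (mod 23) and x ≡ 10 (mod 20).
210

Using Chinese Remainder Theorem:
M = 23 × 20 = 460
M1 = 20, M2 = 23
y1 = 20^(-1) mod 23 = 15
y2 = 23^(-1) mod 20 = 7
x = (3×20×15 + 10×23×7) mod 460 = 210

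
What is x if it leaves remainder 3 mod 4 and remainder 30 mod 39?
147

Using Chinese Remainder Theorem:
M = 4 × 39 = 156
M1 = 39, M2 = 4
y1 = 39^(-1) mod 4 = 3
y2 = 4^(-1) mod 39 = 10
x = (3×39×3 + 30×4×10) mod 156 = 147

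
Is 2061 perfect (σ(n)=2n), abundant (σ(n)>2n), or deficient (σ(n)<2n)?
deficient

Proper divisors of 2061: sum = 1 + 3 + 9 + 229 + 687 = 929
Since 929 < 2061, 2061 is deficient.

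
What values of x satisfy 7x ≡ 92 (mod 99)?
x ≡ 98 (mod 99)

gcd(7, 99) = 1, which divides 92, so solutions exist.
Find 7^(-1) mod 99 by the extended Euclidean algorithm:
99 = 14 × 7 + 1  ⟹  1 = (1)·99 + (-14)·7
So (-14)·7 ≡ 1 (mod 99), i.e. 7^(-1) ≡ -14 ≡ 85 (mod 99).
x ≡ 85 × 92 = 7820 ≡ 98 (mod 99).
Check: 7 × 98 = 686 ≡ 92 (mod 99).
Unique solution: x ≡ 98 (mod 99)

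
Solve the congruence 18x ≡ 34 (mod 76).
x ≡ 23 (mod 38)

gcd(18, 76) = 2, which divides 34, so solutions exist.
Divide through by 2: 9x ≡ 17 (mod 38).
Find 9^(-1) mod 38 by the extended Euclidean algorithm:
38 = 4 × 9 + 2  ⟹  2 = (1)·38 + (-4)·9
9 = 4 × 2 + 1  ⟹  1 = (-4)·38 + (17)·9
So (17)·9 ≡ 1 (mod 38), i.e. 9^(-1) ≡ 17 (mod 38).
x ≡ 17 × 17 = 289 ≡ 23 (mod 38).
Check: 18 × 23 = 414 ≡ 34 (mod 76).
x ≡ 23 (mod 38), giving 2 solutions mod 76.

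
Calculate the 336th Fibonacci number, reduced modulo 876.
492

Matrix identity: Q^n = [[F_(n+1), F_n], [F_n, F_(n-1)]] with Q = [[1,1],[1,0]].
n = 336 = 101010000₂. Square-and-multiply, entries mod 876:
Q^1 = [[1,1],[1,0]]
Q^2 = (Q^1)² = [[2,1],[1,1]]
Q^5 = (Q^2)²·Q = [[8,5],[5,3]]
Q^10 = (Q^5)² = [[89,55],[55,34]]
Q^21 = (Q^10)²·Q = [[191,434],[434,633]]
Q^42 = (Q^21)² = [[581,208],[208,373]]
Q^84 = (Q^42)² = [[641,456],[456,185]]
Q^168 = (Q^84)² = [[361,852],[852,385]]
Q^336 = (Q^168)² = [[373,492],[492,757]]
F_336 mod 876 = Q^336[0][1] = 492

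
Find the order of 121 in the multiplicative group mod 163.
81

163 is prime, so ord(121) divides φ(163) = 162.
Divisors of 162: 1, 2, 3, 6, 9, 18, 27, 54, 81, 162.
Repeated squaring: 121^1 ≡ 121, 121^2 ≡ 134, 121^4 ≡ 26, 121^8 ≡ 24, 121^16 ≡ 87, 121^32 ≡ 71, 121^64 ≡ 151, 121^128 ≡ 144 (mod 163).
Test 121^d mod 163 for each divisor d in increasing order:
121^1 ≡ 121
121^2 ≡ 134
121^3 = 121^2·121^1 ≡ 77
121^6 = 121^4·121^2 ≡ 61
121^9 = 121^8·121^1 ≡ 133
121^18 = 121^16·121^2 ≡ 85
121^27 = 121^16·121^8·121^2·121^1 ≡ 58
121^54 = 121^32·121^16·121^4·121^2 ≡ 104
121^81 = 121^64·121^16·121^1 ≡ 1  ← first divisor giving 1
The order is 81.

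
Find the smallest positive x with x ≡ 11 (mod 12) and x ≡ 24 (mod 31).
179

Using Chinese Remainder Theorem:
M = 12 × 31 = 372
M1 = 31, M2 = 12
y1 = 31^(-1) mod 12 = 7
y2 = 12^(-1) mod 31 = 13
x = (11×31×7 + 24×12×13) mod 372 = 179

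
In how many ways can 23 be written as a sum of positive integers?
1255

p(n) counts ways to write n as a sum of positive integers (order ignored).
Euler's pentagonal recurrence: p(k) = p(k-1) + p(k-2) - p(k-5) - p(k-7) + p(k-12) + p(k-15) - ... (offsets j(3j∓1)/2, signs ++--, p(0)=1, p(<0)=0).
DP table for k = 0..22: p(0)=1, p(1)=1, p(2)=2, p(3)=3, p(4)=5, p(5)=7, p(6)=11, p(7)=15, p(8)=22, p(9)=30, p(10)=42, p(11)=56, p(12)=77, p(13)=101, p(14)=135, p(15)=176, p(16)=231, p(17)=297, p(18)=385, p(19)=490, p(20)=627, p(21)=792, p(22)=1002.
Final step: p(23) = p(22) + p(21) - p(18) - p(16) + p(11) + p(8) - p(1)
= 1002 + 792 - 385 - 231 + 56 + 22 - 1
= 1255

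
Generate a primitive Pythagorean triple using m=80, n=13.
(6231, 2080, 6569)

Euclid's formula: a = m² - n², b = 2mn, c = m² + n²
m = 80, n = 13
a = 80² - 13² = 6400 - 169 = 6231
b = 2 × 80 × 13 = 2080
c = 80² + 13² = 6400 + 169 = 6569
Verification: 6231² + 2080² = 38825361 + 4326400 = 43151761 = 6569² ✓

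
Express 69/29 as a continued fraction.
[2; 2, 1, 1, 1, 3]

Euclidean algorithm steps:
69 = 2 × 29 + 11
29 = 2 × 11 + 7
11 = 1 × 7 + 4
7 = 1 × 4 + 3
4 = 1 × 3 + 1
3 = 3 × 1 + 0
Continued fraction: [2; 2, 1, 1, 1, 3]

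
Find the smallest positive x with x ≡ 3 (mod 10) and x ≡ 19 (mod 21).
103

Using Chinese Remainder Theorem:
M = 10 × 21 = 210
M1 = 21, M2 = 10
y1 = 21^(-1) mod 10 = 1
y2 = 10^(-1) mod 21 = 19
x = (3×21×1 + 19×10×19) mod 210 = 103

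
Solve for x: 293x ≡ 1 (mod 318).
89

gcd(293, 318) = 1, so the inverse exists.
Extended Euclidean algorithm on (318, 293):
318 = 1 × 293 + 25  ⟹  25 = (1)·318 + (-1)·293
293 = 11 × 25 + 18  ⟹  18 = (-11)·318 + (12)·293
25 = 1 × 18 + 7  ⟹  7 = (12)·318 + (-13)·293
18 = 2 × 7 + 4  ⟹  4 = (-35)·318 + (38)·293
7 = 1 × 4 + 3  ⟹  3 = (47)·318 + (-51)·293
4 = 1 × 3 + 1  ⟹  1 = (-82)·318 + (89)·293
So (89)·293 ≡ 1 (mod 318), i.e. 293^(-1) ≡ 89 (mod 318).
Check: 293 × 89 = 26077 ≡ 1 (mod 318)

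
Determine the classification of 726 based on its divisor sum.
abundant

Proper divisors of 726: sum = 1 + 2 + 3 + 6 + 11 + 22 + 33 + 66 + 121 + 242 + 363 = 870
Since 870 > 726, 726 is abundant.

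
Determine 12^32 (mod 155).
51

Repeated squaring. Binary of 32 = 100000.
12^1 ≡ 12 (mod 155); 12^2 ≡ 144 (mod 155); 12^4 ≡ 121 (mod 155); 12^8 ≡ 71 (mod 155); 12^16 ≡ 81 (mod 155); 12^32 ≡ 51 (mod 155)
12^32 = 12^32 ≡ 51 (mod 155)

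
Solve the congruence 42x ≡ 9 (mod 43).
x ≡ 34 (mod 43)

gcd(42, 43) = 1, which divides 9, so solutions exist.
Find 42^(-1) mod 43 by the extended Euclidean algorithm:
43 = 1 × 42 + 1  ⟹  1 = (1)·43 + (-1)·42
So (-1)·42 ≡ 1 (mod 43), i.e. 42^(-1) ≡ -1 ≡ 42 (mod 43).
x ≡ 42 × 9 = 378 ≡ 34 (mod 43).
Check: 42 × 34 = 1428 ≡ 9 (mod 43).
Unique solution: x ≡ 34 (mod 43)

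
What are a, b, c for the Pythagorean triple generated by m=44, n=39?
(415, 3432, 3457)

Euclid's formula: a = m² - n², b = 2mn, c = m² + n²
m = 44, n = 39
a = 44² - 39² = 1936 - 1521 = 415
b = 2 × 44 × 39 = 3432
c = 44² + 39² = 1936 + 1521 = 3457
Verification: 415² + 3432² = 172225 + 11778624 = 11950849 = 3457² ✓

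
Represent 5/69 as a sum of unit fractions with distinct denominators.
1/14 + 1/966

Greedy algorithm:
5/69: ceiling(69/5) = 14, use 1/14
1/966: ceiling(966/1) = 966, use 1/966
Result: 5/69 = 1/14 + 1/966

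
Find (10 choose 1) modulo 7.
3

Using Lucas' theorem:
Write n=10 and k=1 in base 7:
n in base 7: [1, 3]
k in base 7: [0, 1]
C(10,1) mod 7 = ∏ C(n_i, k_i) mod 7
Digit binomials (mod 7): C(1,0) = 1; C(3,1) = 3
Product: 1 × 3 = 3 ≡ 3 (mod 7)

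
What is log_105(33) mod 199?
50

Baby-step giant-step with step n = ⌈√199⌉ = 15.
Baby steps 105^j mod 199 (j:value) for j=0..14: 0:1, 1:105, 2:80, 3:42, 4:32, 5:176, 6:172, 7:150, 8:29, 9:60, 10:131, 11:24, 12:132, 13:129, 14:13.
Giant-step multiplier: 105^(-15) ≡ 105^(198-15) = 105^183 ≡ 135 (mod 199).
Giant steps γ_i = 33·135^i mod 199: γ_0=33, γ_1=77, γ_2=47, γ_3=176 (in table at j=5).
x = i·n + j = 3·15 + 5 = 50.
Check: 105^50 ≡ 33 (mod 199).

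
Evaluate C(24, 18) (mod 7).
0

Using Lucas' theorem:
Write n=24 and k=18 in base 7:
n in base 7: [3, 3]
k in base 7: [2, 4]
C(24,18) mod 7 = ∏ C(n_i, k_i) mod 7
Digit binomials (mod 7): C(3,2) = 3; C(3,4) = 0 (k_i > n_i)
Product: 3 × 0 = 0 ≡ 0 (mod 7)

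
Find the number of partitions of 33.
10143

p(n) counts ways to write n as a sum of positive integers (order ignored).
Euler's pentagonal recurrence: p(k) = p(k-1) + p(k-2) - p(k-5) - p(k-7) + p(k-12) + p(k-15) - ... (offsets j(3j∓1)/2, signs ++--, p(0)=1, p(<0)=0).
DP table for k = 0..32: p(0)=1, p(1)=1, p(2)=2, p(3)=3, p(4)=5, p(5)=7, p(6)=11, p(7)=15, p(8)=22, p(9)=30, p(10)=42, p(11)=56, p(12)=77, p(13)=101, p(14)=135, p(15)=176, p(16)=231, p(17)=297, p(18)=385, p(19)=490, p(20)=627, p(21)=792, p(22)=1002, p(23)=1255, p(24)=1575, p(25)=1958, p(26)=2436, p(27)=3010, p(28)=3718, p(29)=4565, p(30)=5604, p(31)=6842, p(32)=8349.
Final step: p(33) = p(32) + p(31) - p(28) - p(26) + p(21) + p(18) - p(11) - p(7)
= 8349 + 6842 - 3718 - 2436 + 792 + 385 - 56 - 15
= 10143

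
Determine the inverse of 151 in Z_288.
103

gcd(151, 288) = 1, so the inverse exists.
Extended Euclidean algorithm on (288, 151):
288 = 1 × 151 + 137  ⟹  137 = (1)·288 + (-1)·151
151 = 1 × 137 + 14  ⟹  14 = (-1)·288 + (2)·151
137 = 9 × 14 + 11  ⟹  11 = (10)·288 + (-19)·151
14 = 1 × 11 + 3  ⟹  3 = (-11)·288 + (21)·151
11 = 3 × 3 + 2  ⟹  2 = (43)·288 + (-82)·151
3 = 1 × 2 + 1  ⟹  1 = (-54)·288 + (103)·151
So (103)·151 ≡ 1 (mod 288), i.e. 151^(-1) ≡ 103 (mod 288).
Check: 151 × 103 = 15553 ≡ 1 (mod 288)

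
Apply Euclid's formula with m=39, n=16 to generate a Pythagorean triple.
(1265, 1248, 1777)

Euclid's formula: a = m² - n², b = 2mn, c = m² + n²
m = 39, n = 16
a = 39² - 16² = 1521 - 256 = 1265
b = 2 × 39 × 16 = 1248
c = 39² + 16² = 1521 + 256 = 1777
Verification: 1265² + 1248² = 1600225 + 1557504 = 3157729 = 1777² ✓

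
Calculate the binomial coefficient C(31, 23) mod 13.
0

Using Lucas' theorem:
Write n=31 and k=23 in base 13:
n in base 13: [2, 5]
k in base 13: [1, 10]
C(31,23) mod 13 = ∏ C(n_i, k_i) mod 13
Digit binomials (mod 13): C(2,1) = 2; C(5,10) = 0 (k_i > n_i)
Product: 2 × 0 = 0 ≡ 0 (mod 13)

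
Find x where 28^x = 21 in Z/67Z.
50

Baby-step giant-step with step n = ⌈√67⌉ = 9.
Baby steps 28^j mod 67 (j:value) for j=0..8: 0:1, 1:28, 2:47, 3:43, 4:65, 5:11, 6:40, 7:48, 8:4.
Giant-step multiplier: 28^(-9) ≡ 28^(66-9) = 28^57 ≡ 3 (mod 67).
Giant steps γ_i = 21·3^i mod 67: γ_0=21, γ_1=63, γ_2=55, γ_3=31, γ_4=26, γ_5=11 (in table at j=5).
x = i·n + j = 5·9 + 5 = 50.
Check: 28^50 ≡ 21 (mod 67).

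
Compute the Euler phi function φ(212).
104

212 = 2^2 × 53
φ(n) = n × ∏(1 - 1/p) for each prime p dividing n
φ(212) = 212 × (1 - 1/2) × (1 - 1/53) = 104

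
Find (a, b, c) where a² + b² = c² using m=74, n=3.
(5467, 444, 5485)

Euclid's formula: a = m² - n², b = 2mn, c = m² + n²
m = 74, n = 3
a = 74² - 3² = 5476 - 9 = 5467
b = 2 × 74 × 3 = 444
c = 74² + 3² = 5476 + 9 = 5485
Verification: 5467² + 444² = 29888089 + 197136 = 30085225 = 5485² ✓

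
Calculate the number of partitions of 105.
342325709

p(n) counts ways to write n as a sum of positive integers (order ignored).
Euler's pentagonal recurrence: p(k) = p(k-1) + p(k-2) - p(k-5) - p(k-7) + p(k-12) + p(k-15) - ... (offsets j(3j∓1)/2, signs ++--, p(0)=1, p(<0)=0).
DP table for k = 0..104: p(0)=1, p(1)=1, p(2)=2, p(3)=3, p(4)=5, p(5)=7, p(6)=11, p(7)=15, p(8)=22, p(9)=30, p(10)=42, p(11)=56, p(12)=77, p(13)=101, p(14)=135, p(15)=176, p(16)=231, p(17)=297, p(18)=385, p(19)=490, p(20)=627, p(21)=792, p(22)=1002, p(23)=1255, p(24)=1575, p(25)=1958, p(26)=2436, p(27)=3010, p(28)=3718, p(29)=4565, p(30)=5604, p(31)=6842, p(32)=8349, p(33)=10143, p(34)=12310, p(35)=14883, p(36)=17977, p(37)=21637, p(38)=26015, p(39)=31185, p(40)=37338, p(41)=44583, p(42)=53174, p(43)=63261, p(44)=75175, p(45)=89134, p(46)=105558, p(47)=124754, p(48)=147273, p(49)=173525, p(50)=204226, p(51)=239943, p(52)=281589, p(53)=329931, p(54)=386155, p(55)=451276, p(56)=526823, p(57)=614154, p(58)=715220, p(59)=831820, p(60)=966467, p(61)=1121505, p(62)=1300156, p(63)=1505499, p(64)=1741630, p(65)=2012558, p(66)=2323520, p(67)=2679689, p(68)=3087735, p(69)=3554345, p(70)=4087968, p(71)=4697205, p(72)=5392783, p(73)=6185689, p(74)=7089500, p(75)=8118264, p(76)=9289091, p(77)=10619863, p(78)=12132164, p(79)=13848650, p(80)=15796476, p(81)=18004327, p(82)=20506255, p(83)=23338469, p(84)=26543660, p(85)=30167357, p(86)=34262962, p(87)=38887673, p(88)=44108109, p(89)=49995925, p(90)=56634173, p(91)=64112359, p(92)=72533807, p(93)=82010177, p(94)=92669720, p(95)=104651419, p(96)=118114304, p(97)=133230930, p(98)=150198136, p(99)=169229875, p(100)=190569292, p(101)=214481126, p(102)=241265379, p(103)=271248950, p(104)=304801365.
Final step: p(105) = p(104) + p(103) - p(100) - p(98) + p(93) + p(90) - p(83) - p(79) + p(70) + p(65) - p(54) - p(48) + p(35) + p(28) - p(13) - p(5)
= 304801365 + 271248950 - 190569292 - 150198136 + 82010177 + 56634173 - 23338469 - 13848650 + 4087968 + 2012558 - 386155 - 147273 + 14883 + 3718 - 101 - 7
= 342325709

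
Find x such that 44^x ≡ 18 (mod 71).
16

Baby-step giant-step with step n = ⌈√71⌉ = 9.
Baby steps 44^j mod 71 (j:value) for j=0..8: 0:1, 1:44, 2:19, 3:55, 4:6, 5:51, 6:43, 7:46, 8:36.
Giant-step multiplier: 44^(-9) ≡ 44^(70-9) = 44^61 ≡ 42 (mod 71).
Giant steps γ_i = 18·42^i mod 71: γ_0=18, γ_1=46 (in table at j=7).
x = i·n + j = 1·9 + 7 = 16.
Check: 44^16 ≡ 18 (mod 71).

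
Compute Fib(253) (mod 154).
79

Matrix identity: Q^n = [[F_(n+1), F_n], [F_n, F_(n-1)]] with Q = [[1,1],[1,0]].
n = 253 = 11111101₂. Square-and-multiply, entries mod 154:
Q^1 = [[1,1],[1,0]]
Q^3 = (Q^1)²·Q = [[3,2],[2,1]]
Q^7 = (Q^3)²·Q = [[21,13],[13,8]]
Q^15 = (Q^7)²·Q = [[63,148],[148,69]]
Q^31 = (Q^15)²·Q = [[133,1],[1,132]]
Q^63 = (Q^31)²·Q = [[91,134],[134,111]]
Q^126 = (Q^63)² = [[57,118],[118,93]]
Q^253 = (Q^126)²·Q = [[69,79],[79,144]]
F_253 mod 154 = Q^253[0][1] = 79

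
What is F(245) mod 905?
815

Matrix identity: Q^n = [[F_(n+1), F_n], [F_n, F_(n-1)]] with Q = [[1,1],[1,0]].
n = 245 = 11110101₂. Square-and-multiply, entries mod 905:
Q^1 = [[1,1],[1,0]]
Q^3 = (Q^1)²·Q = [[3,2],[2,1]]
Q^7 = (Q^3)²·Q = [[21,13],[13,8]]
Q^15 = (Q^7)²·Q = [[82,610],[610,377]]
Q^30 = (Q^15)² = [[534,345],[345,189]]
Q^61 = (Q^30)²·Q = [[206,551],[551,560]]
Q^122 = (Q^61)² = [[327,336],[336,896]]
Q^245 = (Q^122)²·Q = [[873,815],[815,58]]
F_245 mod 905 = Q^245[0][1] = 815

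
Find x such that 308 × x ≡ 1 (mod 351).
302

gcd(308, 351) = 1, so the inverse exists.
Extended Euclidean algorithm on (351, 308):
351 = 1 × 308 + 43  ⟹  43 = (1)·351 + (-1)·308
308 = 7 × 43 + 7  ⟹  7 = (-7)·351 + (8)·308
43 = 6 × 7 + 1  ⟹  1 = (43)·351 + (-49)·308
So (-49)·308 ≡ 1 (mod 351), i.e. 308^(-1) ≡ -49 ≡ 302 (mod 351).
Check: 308 × 302 = 93016 ≡ 1 (mod 351)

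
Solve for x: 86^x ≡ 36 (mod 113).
46

Baby-step giant-step with step n = ⌈√113⌉ = 11.
Baby steps 86^j mod 113 (j:value) for j=0..10: 0:1, 1:86, 2:51, 3:92, 4:2, 5:59, 6:102, 7:71, 8:4, 9:5, 10:91.
Giant-step multiplier: 86^(-11) ≡ 86^(112-11) = 86^101 ≡ 39 (mod 113).
Giant steps γ_i = 36·39^i mod 113: γ_0=36, γ_1=48, γ_2=64, γ_3=10, γ_4=51 (in table at j=2).
x = i·n + j = 4·11 + 2 = 46.
Check: 86^46 ≡ 36 (mod 113).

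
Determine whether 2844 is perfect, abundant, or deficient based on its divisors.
abundant

Proper divisors of 2844: sum = 1 + 2 + 3 + 4 + 6 + 9 + 12 + 18 + ... + 474 + 711 + 948 + 1422 (17 divisors) = 4436
Since 4436 > 2844, 2844 is abundant.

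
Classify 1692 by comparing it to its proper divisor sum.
abundant

Proper divisors of 1692: sum = 1 + 2 + 3 + 4 + 6 + 9 + 12 + 18 + ... + 282 + 423 + 564 + 846 (17 divisors) = 2676
Since 2676 > 1692, 1692 is abundant.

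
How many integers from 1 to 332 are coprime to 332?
164

332 = 2^2 × 83
φ(n) = n × ∏(1 - 1/p) for each prime p dividing n
φ(332) = 332 × (1 - 1/2) × (1 - 1/83) = 164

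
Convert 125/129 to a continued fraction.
[0; 1, 31, 4]

Euclidean algorithm steps:
125 = 0 × 129 + 125
129 = 1 × 125 + 4
125 = 31 × 4 + 1
4 = 4 × 1 + 0
Continued fraction: [0; 1, 31, 4]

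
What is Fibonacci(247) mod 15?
13

Matrix identity: Q^n = [[F_(n+1), F_n], [F_n, F_(n-1)]] with Q = [[1,1],[1,0]].
n = 247 = 11110111₂. Square-and-multiply, entries mod 15:
Q^1 = [[1,1],[1,0]]
Q^3 = (Q^1)²·Q = [[3,2],[2,1]]
Q^7 = (Q^3)²·Q = [[6,13],[13,8]]
Q^15 = (Q^7)²·Q = [[12,10],[10,2]]
Q^30 = (Q^15)² = [[4,5],[5,14]]
Q^61 = (Q^30)²·Q = [[11,11],[11,0]]
Q^123 = (Q^61)²·Q = [[3,2],[2,1]]
Q^247 = (Q^123)²·Q = [[6,13],[13,8]]
F_247 mod 15 = Q^247[0][1] = 13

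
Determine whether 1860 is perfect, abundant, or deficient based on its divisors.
abundant

Proper divisors of 1860: sum = 1 + 2 + 3 + 4 + 5 + 6 + 10 + 12 + ... + 372 + 465 + 620 + 930 (23 divisors) = 3516
Since 3516 > 1860, 1860 is abundant.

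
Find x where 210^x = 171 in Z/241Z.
239

Baby-step giant-step with step n = ⌈√241⌉ = 16.
Baby steps 210^j mod 241 (j:value) for j=0..15: 0:1, 1:210, 2:238, 3:93, 4:9, 5:203, 6:214, 7:114, 8:81, 9:140, 10:239, 11:62, 12:6, 13:55, 14:223, 15:76.
Giant-step multiplier: 210^(-16) ≡ 210^(240-16) = 210^224 ≡ 183 (mod 241).
Giant steps γ_i = 171·183^i mod 241: γ_0=171, γ_1=204, γ_2=218, γ_3=129, γ_4=230, γ_5=156, γ_6=110, γ_7=127, γ_8=105, γ_9=176, γ_10=155, γ_11=168, γ_12=137, γ_13=7, γ_14=76 (in table at j=15).
x = i·n + j = 14·16 + 15 = 239.
Check: 210^239 ≡ 171 (mod 241).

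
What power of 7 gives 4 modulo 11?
6

Baby-step giant-step with step n = ⌈√11⌉ = 4.
Baby steps 7^j mod 11 (j:value) for j=0..3: 0:1, 1:7, 2:5, 3:2.
Giant-step multiplier: 7^(-4) ≡ 7^(10-4) = 7^6 ≡ 4 (mod 11).
Giant steps γ_i = 4·4^i mod 11: γ_0=4, γ_1=5 (in table at j=2).
x = i·n + j = 1·4 + 2 = 6.
Check: 7^6 ≡ 4 (mod 11).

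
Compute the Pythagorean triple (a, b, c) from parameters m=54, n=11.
(2795, 1188, 3037)

Euclid's formula: a = m² - n², b = 2mn, c = m² + n²
m = 54, n = 11
a = 54² - 11² = 2916 - 121 = 2795
b = 2 × 54 × 11 = 1188
c = 54² + 11² = 2916 + 121 = 3037
Verification: 2795² + 1188² = 7812025 + 1411344 = 9223369 = 3037² ✓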